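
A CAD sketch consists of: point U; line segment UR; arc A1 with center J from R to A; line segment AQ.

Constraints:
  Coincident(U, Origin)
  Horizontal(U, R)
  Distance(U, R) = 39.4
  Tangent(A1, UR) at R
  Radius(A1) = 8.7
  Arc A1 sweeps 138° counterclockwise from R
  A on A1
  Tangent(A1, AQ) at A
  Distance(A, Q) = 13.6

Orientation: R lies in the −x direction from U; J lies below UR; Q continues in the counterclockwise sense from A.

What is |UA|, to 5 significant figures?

47.697

U is at the origin; UR is horizontal with |UR| = 39.4 and R on the −x side, so R = (-39.400, 0.0000). Since A1 is tangent to UR there, JR ⟂ UR, so J = R + (0, -8.7) = (-39.400, -8.7000). On A1, R sits at bearing 90° from J; a 138° counterclockwise sweep puts A at bearing 228°, so A = J + 8.7·(cos 228°, sin 228°) = (-45.221, -15.165). Then |UA| = |A − U| = 47.697.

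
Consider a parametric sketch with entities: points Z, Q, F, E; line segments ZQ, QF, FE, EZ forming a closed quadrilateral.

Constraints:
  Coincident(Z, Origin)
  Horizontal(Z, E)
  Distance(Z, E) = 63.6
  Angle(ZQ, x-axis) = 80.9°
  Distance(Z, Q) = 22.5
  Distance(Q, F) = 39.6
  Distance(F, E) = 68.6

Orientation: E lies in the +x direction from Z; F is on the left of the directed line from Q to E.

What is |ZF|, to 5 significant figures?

61.034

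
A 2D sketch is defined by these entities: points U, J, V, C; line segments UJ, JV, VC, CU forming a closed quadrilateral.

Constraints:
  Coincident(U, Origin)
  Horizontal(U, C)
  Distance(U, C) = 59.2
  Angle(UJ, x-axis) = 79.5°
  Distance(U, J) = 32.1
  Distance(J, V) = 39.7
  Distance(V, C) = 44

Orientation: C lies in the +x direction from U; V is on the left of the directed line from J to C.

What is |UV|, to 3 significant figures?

60.6

Checks: |JV| = 39.70 ✓; |VC| = 44.00 ✓.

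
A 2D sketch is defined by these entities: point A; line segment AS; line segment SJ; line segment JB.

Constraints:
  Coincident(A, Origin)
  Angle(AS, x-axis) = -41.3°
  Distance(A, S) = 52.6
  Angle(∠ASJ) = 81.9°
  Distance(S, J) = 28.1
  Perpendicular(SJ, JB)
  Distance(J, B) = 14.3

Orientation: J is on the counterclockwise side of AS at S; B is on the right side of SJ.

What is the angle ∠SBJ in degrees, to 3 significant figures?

63.0°

A is at the origin; AS runs at -41.3° with length 52.6, so S = 52.6·(cos -41.3°, sin -41.3°) = (39.5, -34.7). ∠ASJ = 81.9°, so SJ runs at -41.3° + (180° − 81.9°) = 56.8° from the x-axis; with |SJ| = 28.1, J = S + 28.1·(cos 56.8°, sin 56.8°) = (54.9, -11.2). SJ is perpendicular to JB; with |JB| = 14.3 on the right of SJ, B = J + 14.3·(0.837, -0.548) = (66.9, -19.0). Then cos ∠SBJ = BS·BJ / (|BS||BJ|), giving 63.0°.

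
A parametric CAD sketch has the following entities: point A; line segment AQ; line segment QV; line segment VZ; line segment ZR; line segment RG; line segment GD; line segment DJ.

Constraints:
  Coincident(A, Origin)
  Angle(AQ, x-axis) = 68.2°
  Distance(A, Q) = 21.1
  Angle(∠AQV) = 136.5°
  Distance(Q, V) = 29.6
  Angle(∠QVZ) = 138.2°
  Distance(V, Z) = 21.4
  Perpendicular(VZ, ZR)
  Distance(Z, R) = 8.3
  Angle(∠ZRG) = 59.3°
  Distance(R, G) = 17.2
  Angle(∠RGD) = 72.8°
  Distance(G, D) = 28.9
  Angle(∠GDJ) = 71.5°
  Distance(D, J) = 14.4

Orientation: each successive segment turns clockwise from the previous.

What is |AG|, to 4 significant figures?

51.24

VZ is perpendicular to ZR, so ZR runs at -107.1°; with |ZR| = 8.3, R = (52.74, 17.73). ∠ZRG = 59.3° gives RG at 132.2° from the x-axis; with |RG| = 17.2, G = (41.19, 30.48). Then |AG| = |G − A| = 51.24.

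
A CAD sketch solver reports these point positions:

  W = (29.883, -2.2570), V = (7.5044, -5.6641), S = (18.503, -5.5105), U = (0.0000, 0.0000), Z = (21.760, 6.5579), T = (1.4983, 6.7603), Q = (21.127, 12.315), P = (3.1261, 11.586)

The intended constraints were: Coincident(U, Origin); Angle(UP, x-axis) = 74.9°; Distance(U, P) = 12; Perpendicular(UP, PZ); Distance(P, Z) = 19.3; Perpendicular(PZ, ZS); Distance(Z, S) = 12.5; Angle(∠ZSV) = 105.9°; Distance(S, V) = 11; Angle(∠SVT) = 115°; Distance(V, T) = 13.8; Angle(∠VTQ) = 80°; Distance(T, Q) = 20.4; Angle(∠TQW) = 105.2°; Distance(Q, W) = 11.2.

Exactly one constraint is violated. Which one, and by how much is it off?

Distance(Q, W) = 11.2 — off by 5.80.

U = (0.00, 0.00) ✓; UP at 74.90° ✓; |UP| = 12.00 ✓; ∠(UP, PZ) = 90.00° ✓; |PZ| = 19.30 ✓; ∠(PZ, ZS) = 90.00° ✓; |ZS| = 12.50 ✓; ∠ZSV = 105.9° ✓; |SV| = 11.00 ✓; ∠SVT = 115.0° ✓; |VT| = 13.80 ✓; ∠VTQ = 80.00° ✓; |TQ| = 20.40 ✓; ∠TQW = 105.2° ✓; |QW| = 17.00 ✗.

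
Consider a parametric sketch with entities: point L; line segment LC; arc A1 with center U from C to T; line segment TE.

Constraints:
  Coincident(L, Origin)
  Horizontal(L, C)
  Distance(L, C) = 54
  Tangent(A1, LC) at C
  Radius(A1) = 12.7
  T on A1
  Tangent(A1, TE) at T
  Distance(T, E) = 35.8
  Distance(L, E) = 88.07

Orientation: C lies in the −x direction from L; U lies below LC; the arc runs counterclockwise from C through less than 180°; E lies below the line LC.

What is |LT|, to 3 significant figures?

66.7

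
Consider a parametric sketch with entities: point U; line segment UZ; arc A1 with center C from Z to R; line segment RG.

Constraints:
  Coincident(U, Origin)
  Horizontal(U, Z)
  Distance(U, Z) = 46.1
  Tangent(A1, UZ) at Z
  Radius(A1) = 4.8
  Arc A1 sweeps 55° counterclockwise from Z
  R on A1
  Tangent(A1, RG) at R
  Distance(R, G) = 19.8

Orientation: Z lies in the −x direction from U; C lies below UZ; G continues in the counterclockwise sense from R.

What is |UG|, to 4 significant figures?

64.05

U is at the origin; UZ is horizontal with |UZ| = 46.1 and Z on the −x side, so Z = (-46.10, 0.000). The tangent condition forces CZ to be normal to UZ, so C = Z + (0, -4.8) = (-46.10, -4.800). On A1, Z sits at bearing 90° from C; a 55° counterclockwise sweep puts R at bearing 145°, so R = C + 4.8·(cos 145°, sin 145°) = (-50.03, -2.047). The tangent condition forces CR to be normal to RG, so RG runs along (−sin 145°, cos 145°); with |RG| = 19.8, G = (-61.39, -18.27). Then |UG| = |G − U| = 64.05.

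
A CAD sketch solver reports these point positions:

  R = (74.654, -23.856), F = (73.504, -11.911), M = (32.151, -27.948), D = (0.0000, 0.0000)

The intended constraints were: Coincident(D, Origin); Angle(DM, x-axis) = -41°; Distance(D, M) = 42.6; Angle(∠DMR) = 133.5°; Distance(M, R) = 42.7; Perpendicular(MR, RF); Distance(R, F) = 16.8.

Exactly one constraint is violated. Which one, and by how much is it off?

Distance(R, F) = 16.8 — off by 4.80.

D = (0.00, 0.00) ✓; DM at -41.00° ✓; |DM| = 42.60 ✓; ∠DMR = 133.5° ✓; |MR| = 42.70 ✓; ∠(MR, RF) = 90.00° ✓; |RF| = 12.00 ✗.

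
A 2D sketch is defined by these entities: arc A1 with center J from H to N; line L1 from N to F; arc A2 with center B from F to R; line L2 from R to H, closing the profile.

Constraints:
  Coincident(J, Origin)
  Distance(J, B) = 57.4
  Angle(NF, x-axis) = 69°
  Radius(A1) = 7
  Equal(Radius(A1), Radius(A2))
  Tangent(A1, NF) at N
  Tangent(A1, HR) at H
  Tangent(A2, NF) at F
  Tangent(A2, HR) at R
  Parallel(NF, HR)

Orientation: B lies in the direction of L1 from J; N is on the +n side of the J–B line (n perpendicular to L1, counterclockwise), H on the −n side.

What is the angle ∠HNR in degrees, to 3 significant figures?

76.3°

Tangency of A1 to both parallel lines with radius 7.0 puts N and H at J ± 7.0·n: N = (-6.54, 2.51), H = (6.54, -2.51). Equal radii place F and R the same way about B: F = B + 7.0·n = (14.0, 56.1), R = B − 7.0·n = (27.1, 51.1). Then cos ∠HNR = NH·NR / (|NH||NR|), giving 76.3°.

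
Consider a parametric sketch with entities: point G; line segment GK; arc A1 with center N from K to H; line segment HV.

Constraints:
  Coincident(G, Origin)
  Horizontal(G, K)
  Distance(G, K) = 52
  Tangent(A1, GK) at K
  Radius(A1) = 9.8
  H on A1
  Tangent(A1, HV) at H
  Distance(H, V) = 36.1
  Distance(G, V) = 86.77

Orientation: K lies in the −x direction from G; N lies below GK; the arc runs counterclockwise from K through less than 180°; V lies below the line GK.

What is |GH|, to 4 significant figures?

60.55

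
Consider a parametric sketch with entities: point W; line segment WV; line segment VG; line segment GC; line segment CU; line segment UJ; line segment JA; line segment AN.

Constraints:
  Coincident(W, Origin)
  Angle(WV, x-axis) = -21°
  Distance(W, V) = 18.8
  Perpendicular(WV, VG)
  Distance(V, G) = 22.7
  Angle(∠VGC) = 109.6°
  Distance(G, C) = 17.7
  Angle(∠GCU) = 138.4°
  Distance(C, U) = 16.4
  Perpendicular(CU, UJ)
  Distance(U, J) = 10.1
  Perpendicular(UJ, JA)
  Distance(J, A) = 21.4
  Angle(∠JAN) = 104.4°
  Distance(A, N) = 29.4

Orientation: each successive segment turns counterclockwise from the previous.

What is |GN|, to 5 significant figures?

30.142

W is at the origin; WV runs at -21.0° with length 18.8, so V = (17.551, -6.7373). The perpendicularity gives VG at right angles to WV, so VG runs at 69.000°; with |VG| = 22.7, G = (25.686, 14.455). ∠VGC = 109.6° gives GC at 139.40° from the x-axis; with |GC| = 17.7, C = (12.247, 25.974). ∠GCU = 138.4° gives CU at -179.00° from the x-axis; with |CU| = 16.4, U = (-4.1503, 25.687). CU ⟂ UJ, so UJ runs at -89.000°; with |UJ| = 10.1, J = (-3.9741, 15.589). UJ ⟂ JA, so JA runs at 1.0000°; with |JA| = 21.4, A = (17.423, 15.962). ∠JAN = 104.4° gives AN at 76.600° from the x-axis; with |AN| = 29.4, N = (24.236, 44.562). Then |GN| = |N − G| = 30.142.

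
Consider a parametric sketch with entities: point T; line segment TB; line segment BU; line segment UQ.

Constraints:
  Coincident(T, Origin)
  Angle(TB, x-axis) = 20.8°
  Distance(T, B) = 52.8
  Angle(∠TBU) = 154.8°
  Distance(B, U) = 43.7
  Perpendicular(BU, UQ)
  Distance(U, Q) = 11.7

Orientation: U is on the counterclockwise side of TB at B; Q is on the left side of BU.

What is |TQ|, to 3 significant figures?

92.1

T is at the origin; TB runs at 20.8° with length 52.8, so B = 52.8·(cos 20.8°, sin 20.8°) = (49.4, 18.7). ∠TBU = 154.8°, so BU runs at 20.8° + (180° − 154.8°) = 46.0° from the x-axis; with |BU| = 43.7, U = B + 43.7·(cos 46.0°, sin 46.0°) = (79.7, 50.2). BU ⟂ UQ; with |UQ| = 11.7 on the left of BU, Q = U + 11.7·(-0.719, 0.695) = (71.3, 58.3). Then |TQ| = |Q − T| = 92.1.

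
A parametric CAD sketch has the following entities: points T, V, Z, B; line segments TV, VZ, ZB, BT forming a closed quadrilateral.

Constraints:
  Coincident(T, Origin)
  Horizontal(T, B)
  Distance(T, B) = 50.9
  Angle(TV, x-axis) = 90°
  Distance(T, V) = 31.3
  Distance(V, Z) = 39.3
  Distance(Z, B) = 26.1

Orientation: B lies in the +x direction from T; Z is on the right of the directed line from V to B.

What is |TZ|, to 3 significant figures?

24.8

T is at the origin; T and B share the same y with |TB| = 50.9 and B in +x, so B = (50.9, 0). TV runs at 90.0° with |TV| = 31.3, so V = (1.92e-15, 31.3). Z is determined by |VZ| = 39.3 and |ZB| = 26.1 together: it lies at the intersection of circle(V, 39.3) and circle(B, 26.1). With |VB| = 59.8, the foot of the radical line on VB is 37.1 from V and the perpendicular offset is √(39.3² − 37.1²) = 13.0. Taking the right-of-VB solution: Z = (24.8, 0.824).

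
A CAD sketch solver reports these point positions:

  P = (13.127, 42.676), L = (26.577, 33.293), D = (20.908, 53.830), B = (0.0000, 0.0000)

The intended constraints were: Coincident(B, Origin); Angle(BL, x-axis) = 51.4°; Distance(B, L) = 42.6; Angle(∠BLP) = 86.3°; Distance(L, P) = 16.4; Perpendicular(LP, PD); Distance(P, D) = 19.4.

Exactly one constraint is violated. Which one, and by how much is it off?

Distance(P, D) = 19.4 — off by 5.80.

B = (0.00, 0.00) ✓; BL at 51.40° ✓; |BL| = 42.60 ✓; ∠BLP = 86.30° ✓; |LP| = 16.40 ✓; ∠(LP, PD) = 90.00° ✓; |PD| = 13.60 ✗.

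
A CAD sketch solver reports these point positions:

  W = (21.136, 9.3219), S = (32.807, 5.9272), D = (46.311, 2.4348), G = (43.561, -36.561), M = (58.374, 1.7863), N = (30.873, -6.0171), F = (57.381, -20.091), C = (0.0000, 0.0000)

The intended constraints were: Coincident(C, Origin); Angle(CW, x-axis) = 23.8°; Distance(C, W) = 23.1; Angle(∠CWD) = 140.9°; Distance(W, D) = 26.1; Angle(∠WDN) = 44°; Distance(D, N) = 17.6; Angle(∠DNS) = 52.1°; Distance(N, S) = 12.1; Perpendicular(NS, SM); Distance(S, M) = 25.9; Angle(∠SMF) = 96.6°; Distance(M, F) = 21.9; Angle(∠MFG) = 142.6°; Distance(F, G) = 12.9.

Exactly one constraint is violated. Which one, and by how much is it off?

Distance(F, G) = 12.9 — off by 8.60.

C = (0.00, 0.00) ✓; CW at 23.80° ✓; |CW| = 23.10 ✓; ∠CWD = 140.9° ✓; |WD| = 26.10 ✓; ∠WDN = 44.00° ✓; |DN| = 17.60 ✓; ∠DNS = 52.10° ✓; |NS| = 12.10 ✓; ∠(NS, SM) = 90.00° ✓; |SM| = 25.90 ✓; ∠SMF = 96.60° ✓; |MF| = 21.90 ✓; ∠MFG = 142.6° ✓; |FG| = 21.50 ✗.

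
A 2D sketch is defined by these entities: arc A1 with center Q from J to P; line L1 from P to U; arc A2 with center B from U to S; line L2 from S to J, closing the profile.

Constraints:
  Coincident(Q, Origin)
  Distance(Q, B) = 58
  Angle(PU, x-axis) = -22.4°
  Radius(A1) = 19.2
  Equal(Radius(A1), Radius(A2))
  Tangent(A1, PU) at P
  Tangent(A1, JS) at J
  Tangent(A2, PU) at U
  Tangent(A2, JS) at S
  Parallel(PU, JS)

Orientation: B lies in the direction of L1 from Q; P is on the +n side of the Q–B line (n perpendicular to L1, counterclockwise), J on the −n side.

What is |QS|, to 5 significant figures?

61.095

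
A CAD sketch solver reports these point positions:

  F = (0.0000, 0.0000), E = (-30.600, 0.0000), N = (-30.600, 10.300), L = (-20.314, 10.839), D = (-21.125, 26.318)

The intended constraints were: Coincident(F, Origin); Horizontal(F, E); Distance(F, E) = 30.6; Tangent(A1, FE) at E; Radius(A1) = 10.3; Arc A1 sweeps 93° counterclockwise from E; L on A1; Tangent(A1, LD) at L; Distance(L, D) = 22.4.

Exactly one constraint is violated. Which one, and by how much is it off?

Distance(L, D) = 22.4 — off by 6.90.

F = (0.00, 0.00) ✓; F.y = 0.00, E.y = 0.00 ✓; |FE| = 30.60 ✓; ∠(NE, EF) = 90.00° ✓; |NE| = 10.30 ✓; bearing(N→L) − bearing(N→E) = 93.00° ✓; |NL| = 10.30 ✓; ∠(NL, LD) = 90.00° ✓; |LD| = 15.50 ✗.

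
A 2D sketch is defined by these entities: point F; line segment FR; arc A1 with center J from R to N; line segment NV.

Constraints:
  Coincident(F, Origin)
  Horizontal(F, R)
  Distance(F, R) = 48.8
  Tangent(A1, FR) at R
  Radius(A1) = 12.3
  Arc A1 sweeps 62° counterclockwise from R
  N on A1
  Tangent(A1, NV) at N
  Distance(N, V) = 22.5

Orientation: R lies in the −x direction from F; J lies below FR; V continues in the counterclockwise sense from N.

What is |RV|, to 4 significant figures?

33.99

F is at the origin; F and R share the same y with |FR| = 48.8 and R on the −x side, so R = (-48.80, 0.000). The tangent condition forces JR to be normal to FR, so J = R + (0, -12.3) = (-48.80, -12.30). On A1, R sits at bearing 90° from J; a 62° counterclockwise sweep puts N at bearing 152°, so N = J + 12.3·(cos 152°, sin 152°) = (-59.66, -6.525). A1 meets NV tangentially, so JN is at right angles to NV, so NV runs along (−sin 152°, cos 152°); with |NV| = 22.5, V = (-70.22, -26.39). Then |RV| = |V − R| = 33.99.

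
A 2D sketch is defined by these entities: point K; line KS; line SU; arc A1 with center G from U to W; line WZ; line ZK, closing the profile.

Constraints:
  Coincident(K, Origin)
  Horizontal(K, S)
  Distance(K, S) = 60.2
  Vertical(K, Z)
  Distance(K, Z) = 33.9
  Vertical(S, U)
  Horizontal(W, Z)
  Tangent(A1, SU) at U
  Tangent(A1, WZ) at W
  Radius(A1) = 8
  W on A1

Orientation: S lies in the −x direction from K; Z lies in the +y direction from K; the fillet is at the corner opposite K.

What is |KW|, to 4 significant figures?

62.24

K is at the origin; K and S share the same y with |KS| = 60.2 and S on the −x side, so S = (-60.20, 0.000). KZ is vertical with |KZ| = 33.9 and Z on the +y side, so Z = (0.000, 33.90). The virtual corner opposite K is at (-60.20, 33.90). A1 meets SU tangentially, so GU is at right angles to SU and A1 meets WZ tangentially, so GW is at right angles to WZ, with radius 8.0, so the center G sits 8.0 in from both sides at G = (-52.20, 25.90). That places the tangent points at U = (-60.20, 25.90) on SU and W = (-52.20, 33.90) on WZ. Then |KW| = |W − K| = 62.24.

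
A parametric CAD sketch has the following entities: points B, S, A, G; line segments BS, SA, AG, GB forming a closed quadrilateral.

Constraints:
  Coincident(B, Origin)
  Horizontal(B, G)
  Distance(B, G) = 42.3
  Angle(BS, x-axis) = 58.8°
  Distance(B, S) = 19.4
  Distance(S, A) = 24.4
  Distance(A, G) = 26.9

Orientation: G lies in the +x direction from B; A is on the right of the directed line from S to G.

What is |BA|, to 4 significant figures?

17.75

B is at the origin; BG is horizontal with |BG| = 42.3 and G in +x, so G = (42.3, 0). BS runs at 58.8° with |BS| = 19.4, so S = (10.05, 16.59). A is determined by |SA| = 24.4 and |AG| = 26.9 together: it lies at the intersection of circle(S, 24.4) and circle(G, 26.9). With |SG| = 36.27, the foot of the radical line on SG is 16.37 from S and the perpendicular offset is √(24.4² − 16.37²) = 18.10. Taking the right-of-SG solution: A = (16.32, -6.986).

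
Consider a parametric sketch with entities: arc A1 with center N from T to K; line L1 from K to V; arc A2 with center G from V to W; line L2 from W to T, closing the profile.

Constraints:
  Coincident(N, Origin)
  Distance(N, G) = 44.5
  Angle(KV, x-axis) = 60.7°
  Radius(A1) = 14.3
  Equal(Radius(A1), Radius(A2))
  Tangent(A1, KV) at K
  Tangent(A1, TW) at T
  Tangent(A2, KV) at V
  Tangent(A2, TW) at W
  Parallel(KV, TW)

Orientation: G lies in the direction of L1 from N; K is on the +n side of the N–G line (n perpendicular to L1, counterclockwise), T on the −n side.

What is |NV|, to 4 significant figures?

46.74

The slot axis is L1's direction at 60.7°, so u = (cos 60.7°, sin 60.7°) = (0.4894, 0.8721) and n = (−sin 60.7°, cos 60.7°) = (-0.8721, 0.4894). N is at the origin and G lies 44.5 along u from N, so G = 44.5·u = (21.78, 38.81). Tangency of A1 to both parallel lines with radius 14.3 puts K and T at N ± 14.3·n: K = (-12.47, 6.998), T = (12.47, -6.998). Equal radii place V and W the same way about G: V = G + 14.3·n = (9.307, 45.81), W = G − 14.3·n = (34.25, 31.81). Then |NV| = |V − N| = 46.74.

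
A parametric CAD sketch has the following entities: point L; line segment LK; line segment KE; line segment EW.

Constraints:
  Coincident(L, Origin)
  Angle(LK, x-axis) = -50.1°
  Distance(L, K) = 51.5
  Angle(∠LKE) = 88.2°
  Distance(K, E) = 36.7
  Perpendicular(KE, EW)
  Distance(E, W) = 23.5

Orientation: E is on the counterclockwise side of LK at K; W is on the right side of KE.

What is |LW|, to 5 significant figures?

82.777

∠LKE = 88.2°, so KE runs at -50.1° + (180° − 88.2°) = 41.700° from the x-axis; with |KE| = 36.7, E = K + 36.7·(cos 41.700°, sin 41.700°) = (60.436, -15.095). The perpendicularity gives EW at right angles to KE; with |EW| = 23.5 on the right of KE, W = E + 23.5·(0.66523, -0.74664) = (76.069, -32.641). Then |LW| = |W − L| = 82.777.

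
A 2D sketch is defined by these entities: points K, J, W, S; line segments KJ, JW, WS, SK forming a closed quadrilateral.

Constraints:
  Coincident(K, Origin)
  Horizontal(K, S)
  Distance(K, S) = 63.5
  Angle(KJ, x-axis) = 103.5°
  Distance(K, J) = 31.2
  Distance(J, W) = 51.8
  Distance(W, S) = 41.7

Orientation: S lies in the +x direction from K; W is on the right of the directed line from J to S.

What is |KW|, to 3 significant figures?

26.0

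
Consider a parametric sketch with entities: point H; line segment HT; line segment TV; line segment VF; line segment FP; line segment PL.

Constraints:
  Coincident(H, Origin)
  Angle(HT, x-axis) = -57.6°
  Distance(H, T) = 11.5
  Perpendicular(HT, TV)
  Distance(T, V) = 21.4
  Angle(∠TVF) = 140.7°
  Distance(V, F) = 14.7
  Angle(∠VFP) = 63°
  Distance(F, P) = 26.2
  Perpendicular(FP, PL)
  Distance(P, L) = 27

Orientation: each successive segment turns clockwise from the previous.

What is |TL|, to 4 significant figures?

5.301

H is at the origin; HT runs at -57.6° with length 11.5, so T = (6.162, -9.710). HT is perpendicular to TV, so TV runs at -147.6°; with |TV| = 21.4, V = (-11.91, -21.18). ∠TVF = 140.7° gives VF at 173.1° from the x-axis; with |VF| = 14.7, F = (-26.50, -19.41). ∠VFP = 63.0° gives FP at 56.10° from the x-axis; with |FP| = 26.2, P = (-11.89, 2.336). The perpendicularity gives PL at right angles to FP, so PL runs at -33.90°; with |PL| = 27.0, L = (10.52, -12.72). Then |TL| = |L − T| = 5.301.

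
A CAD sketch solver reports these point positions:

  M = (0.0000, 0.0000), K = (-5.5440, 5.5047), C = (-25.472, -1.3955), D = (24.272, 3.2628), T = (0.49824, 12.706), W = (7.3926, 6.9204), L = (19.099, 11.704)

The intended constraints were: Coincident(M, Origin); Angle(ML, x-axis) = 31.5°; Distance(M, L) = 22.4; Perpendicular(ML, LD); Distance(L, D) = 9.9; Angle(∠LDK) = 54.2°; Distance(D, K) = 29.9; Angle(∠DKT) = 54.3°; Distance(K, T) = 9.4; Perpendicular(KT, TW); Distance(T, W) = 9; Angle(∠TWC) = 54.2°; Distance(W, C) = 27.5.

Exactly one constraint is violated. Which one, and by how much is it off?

Distance(W, C) = 27.5 — off by 6.40.

M = (0.00, 0.00) ✓; ML at 31.50° ✓; |ML| = 22.40 ✓; ∠(ML, LD) = 90.00° ✓; |LD| = 9.900 ✓; ∠LDK = 54.20° ✓; |DK| = 29.90 ✓; ∠DKT = 54.30° ✓; |KT| = 9.400 ✓; ∠(KT, TW) = 90.00° ✓; |TW| = 9.000 ✓; ∠TWC = 54.20° ✓; |WC| = 33.90 ✗.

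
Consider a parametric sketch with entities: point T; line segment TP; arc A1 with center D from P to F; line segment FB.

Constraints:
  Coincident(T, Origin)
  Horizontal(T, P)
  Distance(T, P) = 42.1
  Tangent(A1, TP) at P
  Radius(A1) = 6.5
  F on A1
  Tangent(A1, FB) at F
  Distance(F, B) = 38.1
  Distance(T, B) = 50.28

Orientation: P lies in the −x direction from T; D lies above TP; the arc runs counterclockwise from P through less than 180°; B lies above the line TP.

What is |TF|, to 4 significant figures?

36.12

Checks: |DF| = 6.500 ✓; ∠(DF, FB) = 90.00° ✓; |FB| = 38.10 ✓; |TB| = 50.28 ✓.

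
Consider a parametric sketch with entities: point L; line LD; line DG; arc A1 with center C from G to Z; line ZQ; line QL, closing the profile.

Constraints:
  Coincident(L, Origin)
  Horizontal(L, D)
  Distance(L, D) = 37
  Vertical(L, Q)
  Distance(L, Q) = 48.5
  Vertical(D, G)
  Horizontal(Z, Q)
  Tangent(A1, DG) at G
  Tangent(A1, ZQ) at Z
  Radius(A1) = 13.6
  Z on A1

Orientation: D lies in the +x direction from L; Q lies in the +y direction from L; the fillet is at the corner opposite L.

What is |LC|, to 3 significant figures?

42.0

L is at the origin; LD is horizontal with |LD| = 37.0 and D on the +x side, so D = (37.0, 0.00). L and Q share the same x with |LQ| = 48.5 and Q on the +y side, so Q = (0.00, 48.5). The virtual corner opposite L is at (37.0, 48.5). The tangent condition forces CG to be normal to DG and tangency of A1 to ZQ means the radius CZ is perpendicular to ZQ, with radius 13.6, so the center C sits 13.6 in from both sides at C = (23.4, 34.9). Then |LC| = |C − L| = 42.0.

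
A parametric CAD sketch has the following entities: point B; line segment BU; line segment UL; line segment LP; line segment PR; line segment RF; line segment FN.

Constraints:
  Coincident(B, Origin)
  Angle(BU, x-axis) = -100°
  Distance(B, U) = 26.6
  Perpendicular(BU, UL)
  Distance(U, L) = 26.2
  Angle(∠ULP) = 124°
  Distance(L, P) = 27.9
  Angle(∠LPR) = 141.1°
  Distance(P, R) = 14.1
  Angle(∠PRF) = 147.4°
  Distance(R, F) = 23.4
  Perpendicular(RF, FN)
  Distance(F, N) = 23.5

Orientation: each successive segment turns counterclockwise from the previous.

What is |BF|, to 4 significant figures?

39.29

∠LPR = 141.1° gives PR at 84.90° from the x-axis; with |PR| = 14.1, R = (41.82, 3.368). ∠PRF = 147.4° gives RF at 117.5° from the x-axis; with |RF| = 23.4, F = (31.01, 24.12). Then |BF| = |F − B| = 39.29.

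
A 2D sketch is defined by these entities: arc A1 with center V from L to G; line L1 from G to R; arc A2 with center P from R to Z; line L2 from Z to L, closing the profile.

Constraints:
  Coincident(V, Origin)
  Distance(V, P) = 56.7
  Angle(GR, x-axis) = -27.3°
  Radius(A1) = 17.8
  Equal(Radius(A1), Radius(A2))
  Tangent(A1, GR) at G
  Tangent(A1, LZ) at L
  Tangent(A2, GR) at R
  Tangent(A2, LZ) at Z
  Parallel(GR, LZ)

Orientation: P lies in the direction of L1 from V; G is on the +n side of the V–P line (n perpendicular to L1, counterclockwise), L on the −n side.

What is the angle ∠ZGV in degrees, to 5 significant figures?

57.877°

Tangency of A1 to both parallel lines with radius 17.8 puts G and L at V ± 17.8·n: G = (8.1640, 15.817), L = (-8.1640, -15.817). Equal radii place R and Z the same way about P: R = P + 17.8·n = (58.549, -10.188), Z = P − 17.8·n = (42.221, -41.823). Then cos ∠ZGV = GZ·GV / (|GZ||GV|), giving 57.877°.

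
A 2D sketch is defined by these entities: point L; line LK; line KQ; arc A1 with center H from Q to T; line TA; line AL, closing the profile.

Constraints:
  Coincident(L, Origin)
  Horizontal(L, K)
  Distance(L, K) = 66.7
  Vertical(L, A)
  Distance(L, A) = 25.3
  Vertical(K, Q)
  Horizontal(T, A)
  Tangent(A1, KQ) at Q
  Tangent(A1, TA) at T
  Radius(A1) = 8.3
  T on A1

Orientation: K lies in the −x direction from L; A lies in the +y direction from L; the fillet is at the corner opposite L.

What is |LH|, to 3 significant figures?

60.8

L is at the origin; LK is horizontal with |LK| = 66.7 and K on the −x side, so K = (-66.7, 0.00). L and A share the same x with |LA| = 25.3 and A on the +y side, so A = (0.00, 25.3). The virtual corner opposite L is at (-66.7, 25.3). Tangency of A1 to KQ means the radius HQ is perpendicular to KQ and since A1 is tangent to TA there, HT ⟂ TA, with radius 8.3, so the center H sits 8.3 in from both sides at H = (-58.4, 17.0). Then |LH| = |H − L| = 60.8.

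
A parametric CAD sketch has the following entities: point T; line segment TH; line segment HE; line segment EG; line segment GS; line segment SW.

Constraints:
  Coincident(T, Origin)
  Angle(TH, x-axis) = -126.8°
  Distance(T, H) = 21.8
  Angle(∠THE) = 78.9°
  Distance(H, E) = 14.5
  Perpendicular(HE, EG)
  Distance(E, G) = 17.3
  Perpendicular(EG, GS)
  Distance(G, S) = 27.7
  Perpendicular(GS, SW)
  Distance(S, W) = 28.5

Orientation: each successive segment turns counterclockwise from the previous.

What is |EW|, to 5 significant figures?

29.879

T is at the origin; TH runs at -126.8° with length 21.8, so H = (-13.059, -17.456). ∠THE = 78.9° gives HE at -25.700° from the x-axis; with |HE| = 14.5, E = (0.0069024, -23.744). The perpendicularity gives EG at right angles to HE, so EG runs at 64.300°; with |EG| = 17.3, G = (7.5092, -8.1554). EG ⟂ GS, so GS runs at 154.30°; with |GS| = 27.7, S = (-17.451, 3.8570). The perpendicularity gives SW at right angles to GS, so SW runs at -115.70°; with |SW| = 28.5, W = (-29.810, -21.824). Then |EW| = |W − E| = 29.879.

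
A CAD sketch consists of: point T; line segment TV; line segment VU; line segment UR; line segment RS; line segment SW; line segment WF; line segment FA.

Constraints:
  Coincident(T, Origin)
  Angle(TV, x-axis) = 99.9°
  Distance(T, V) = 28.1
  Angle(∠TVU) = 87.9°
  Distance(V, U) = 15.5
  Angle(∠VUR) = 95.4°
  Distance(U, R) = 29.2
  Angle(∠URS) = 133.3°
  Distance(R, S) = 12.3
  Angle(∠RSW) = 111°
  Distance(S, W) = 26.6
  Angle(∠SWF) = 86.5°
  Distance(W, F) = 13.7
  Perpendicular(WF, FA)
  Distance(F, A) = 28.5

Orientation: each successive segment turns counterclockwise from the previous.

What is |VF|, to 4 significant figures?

18.98

T is at the origin; TV runs at 99.9° with length 28.1, so V = (-4.831, 27.68). ∠TVU = 87.9° gives VU at -168.0° from the x-axis; with |VU| = 15.5, U = (-19.99, 24.46). ∠VUR = 95.4° gives UR at -83.40° from the x-axis; with |UR| = 29.2, R = (-16.64, -4.548). ∠URS = 133.3° gives RS at -36.70° from the x-axis; with |RS| = 12.3, S = (-6.774, -11.90). ∠RSW = 111.0° gives SW at 32.30° from the x-axis; with |SW| = 26.6, W = (15.71, 2.315). ∠SWF = 86.5° gives WF at 125.8° from the x-axis; with |WF| = 13.7, F = (7.696, 13.43). Then |VF| = |F − V| = 18.98.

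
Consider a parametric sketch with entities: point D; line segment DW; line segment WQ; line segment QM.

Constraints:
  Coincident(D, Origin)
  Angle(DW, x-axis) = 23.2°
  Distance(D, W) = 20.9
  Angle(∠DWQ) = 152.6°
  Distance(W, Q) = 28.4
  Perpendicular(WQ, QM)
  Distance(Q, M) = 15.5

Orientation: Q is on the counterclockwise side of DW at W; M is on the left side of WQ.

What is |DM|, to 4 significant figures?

47.32

D is at the origin; DW runs at 23.2° with length 20.9, so W = 20.9·(cos 23.2°, sin 23.2°) = (19.21, 8.233). ∠DWQ = 152.6°, so WQ runs at 23.2° + (180° − 152.6°) = 50.60° from the x-axis; with |WQ| = 28.4, Q = W + 28.4·(cos 50.60°, sin 50.60°) = (37.24, 30.18). WQ is perpendicular to QM; with |QM| = 15.5 on the left of WQ, M = Q + 15.5·(-0.7727, 0.6347) = (25.26, 40.02). Then |DM| = |M − D| = 47.32.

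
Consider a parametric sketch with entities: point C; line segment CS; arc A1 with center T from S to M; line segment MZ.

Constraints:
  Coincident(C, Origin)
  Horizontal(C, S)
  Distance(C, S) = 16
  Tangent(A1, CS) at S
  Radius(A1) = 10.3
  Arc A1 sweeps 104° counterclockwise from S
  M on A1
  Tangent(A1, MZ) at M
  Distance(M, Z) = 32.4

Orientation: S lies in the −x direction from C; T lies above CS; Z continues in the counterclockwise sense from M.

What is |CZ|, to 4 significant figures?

46.35

C is at the origin; CS is horizontal with |CS| = 16.0 and S on the −x side, so S = (-16.00, 0.000). Tangency of A1 to CS means the radius TS is perpendicular to CS, so T = S + (0, 10.3) = (-16.00, 10.30). On A1, S sits at bearing -90° from T; a 104° counterclockwise sweep puts M at bearing 14°, so M = T + 10.3·(cos 14°, sin 14°) = (-6.006, 12.79). A1 meets MZ tangentially, so TM is at right angles to MZ, so MZ runs along (−sin 14°, cos 14°); with |MZ| = 32.4, Z = (-13.84, 44.23). Then |CZ| = |Z − C| = 46.35.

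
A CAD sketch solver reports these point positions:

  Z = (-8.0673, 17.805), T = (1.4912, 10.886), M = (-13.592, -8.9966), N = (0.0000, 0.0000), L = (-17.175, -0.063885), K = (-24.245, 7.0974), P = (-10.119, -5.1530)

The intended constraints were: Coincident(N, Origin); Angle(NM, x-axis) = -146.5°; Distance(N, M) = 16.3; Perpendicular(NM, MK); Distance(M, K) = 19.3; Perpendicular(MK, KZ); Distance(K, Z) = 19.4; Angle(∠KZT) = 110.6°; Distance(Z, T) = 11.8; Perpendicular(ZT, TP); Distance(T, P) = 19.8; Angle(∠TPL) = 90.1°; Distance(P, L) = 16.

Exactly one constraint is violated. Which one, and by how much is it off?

Distance(P, L) = 16 — off by 7.30.

N = (0.00, 0.00) ✓; NM at -146.5° ✓; |NM| = 16.30 ✓; ∠(NM, MK) = 90.00° ✓; |MK| = 19.30 ✓; ∠(MK, KZ) = 90.00° ✓; |KZ| = 19.40 ✓; ∠KZT = 110.6° ✓; |ZT| = 11.80 ✓; ∠(ZT, TP) = 90.00° ✓; |TP| = 19.80 ✓; ∠TPL = 90.10° ✓; |PL| = 8.700 ✗.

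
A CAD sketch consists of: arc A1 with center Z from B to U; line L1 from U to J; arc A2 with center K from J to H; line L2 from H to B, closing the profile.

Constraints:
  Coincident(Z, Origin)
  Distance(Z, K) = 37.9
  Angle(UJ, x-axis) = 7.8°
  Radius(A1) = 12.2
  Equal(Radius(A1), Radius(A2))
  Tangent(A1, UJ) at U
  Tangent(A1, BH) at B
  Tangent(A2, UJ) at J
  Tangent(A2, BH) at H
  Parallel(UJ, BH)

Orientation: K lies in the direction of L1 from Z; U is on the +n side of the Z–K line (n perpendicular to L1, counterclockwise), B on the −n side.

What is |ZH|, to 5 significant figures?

39.815

The slot axis is L1's direction at 7.8°, so u = (cos 7.8°, sin 7.8°) = (0.99075, 0.13572) and n = (−sin 7.8°, cos 7.8°) = (-0.13572, 0.99075). Z is at the origin and K lies 37.9 along u from Z, so K = 37.9·u = (37.549, 5.1436). Tangency of A1 to both parallel lines with radius 12.2 puts U and B at Z ± 12.2·n: U = (-1.6557, 12.087), B = (1.6557, -12.087). Equal radii place J and H the same way about K: J = K + 12.2·n = (35.894, 17.231), H = K − 12.2·n = (39.205, -6.9435). Then |ZH| = |H − Z| = 39.815.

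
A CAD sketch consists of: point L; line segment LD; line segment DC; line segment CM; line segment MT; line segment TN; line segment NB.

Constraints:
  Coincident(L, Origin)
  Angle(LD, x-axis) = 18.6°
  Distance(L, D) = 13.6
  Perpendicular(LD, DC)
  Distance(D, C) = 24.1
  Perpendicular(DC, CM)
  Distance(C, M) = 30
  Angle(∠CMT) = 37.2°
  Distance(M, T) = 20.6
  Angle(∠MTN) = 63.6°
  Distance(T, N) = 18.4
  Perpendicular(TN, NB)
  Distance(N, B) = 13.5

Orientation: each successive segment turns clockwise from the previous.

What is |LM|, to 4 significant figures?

29.15

The perpendicularity gives DC at right angles to LD, so DC runs at -71.40°; with |DC| = 24.1, C = (20.58, -18.50). DC is perpendicular to CM, so CM runs at -161.4°; with |CM| = 30.0, M = (-7.856, -28.07). Then |LM| = |M − L| = 29.15.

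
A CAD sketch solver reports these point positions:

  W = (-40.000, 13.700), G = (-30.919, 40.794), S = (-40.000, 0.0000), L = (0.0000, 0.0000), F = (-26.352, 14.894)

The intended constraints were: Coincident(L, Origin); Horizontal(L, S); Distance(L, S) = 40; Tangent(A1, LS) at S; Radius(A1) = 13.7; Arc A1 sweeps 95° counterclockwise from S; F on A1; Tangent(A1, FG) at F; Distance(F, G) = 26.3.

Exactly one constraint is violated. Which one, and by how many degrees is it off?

Tangent(A1, FG) at F — off by 5.00°.

L = (0.00, 0.00) ✓; L.y = 0.00, S.y = 0.00 ✓; |LS| = 40.00 ✓; ∠(WS, SL) = 90.00° ✓; |WS| = 13.70 ✓; bearing(W→F) − bearing(W→S) = 95.00° ✓; |WF| = 13.70 ✓; ∠(WF, FG) = 85.00° ✗; |FG| = 26.30 ✓.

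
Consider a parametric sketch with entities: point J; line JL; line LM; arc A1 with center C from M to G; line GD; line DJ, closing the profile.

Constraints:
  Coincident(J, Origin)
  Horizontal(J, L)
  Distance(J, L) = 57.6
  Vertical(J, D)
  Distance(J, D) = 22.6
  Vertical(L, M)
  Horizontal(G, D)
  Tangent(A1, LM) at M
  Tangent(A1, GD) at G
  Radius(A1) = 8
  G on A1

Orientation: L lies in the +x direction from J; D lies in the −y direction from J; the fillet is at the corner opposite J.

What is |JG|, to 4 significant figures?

54.51

J is at the origin; JL is horizontal with |JL| = 57.6 and L on the +x side, so L = (57.60, 0.000). JD is vertical with |JD| = 22.6 and D on the −y side, so D = (0.000, -22.60). The virtual corner opposite J is at (57.60, -22.60). Tangency of A1 to LM means the radius CM is perpendicular to LM and since A1 is tangent to GD there, CG ⟂ GD, with radius 8.0, so the center C sits 8.0 in from both sides at C = (49.60, -14.60). That places the tangent points at M = (57.60, -14.60) on LM and G = (49.60, -22.60) on GD. Then |JG| = |G − J| = 54.51.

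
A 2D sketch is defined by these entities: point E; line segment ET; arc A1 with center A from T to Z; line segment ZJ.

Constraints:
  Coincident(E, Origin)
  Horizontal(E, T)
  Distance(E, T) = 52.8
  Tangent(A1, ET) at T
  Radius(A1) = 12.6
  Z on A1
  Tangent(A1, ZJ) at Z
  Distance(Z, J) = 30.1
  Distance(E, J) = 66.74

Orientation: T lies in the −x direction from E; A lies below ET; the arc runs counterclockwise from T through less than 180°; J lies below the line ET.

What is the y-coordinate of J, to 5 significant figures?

-45.037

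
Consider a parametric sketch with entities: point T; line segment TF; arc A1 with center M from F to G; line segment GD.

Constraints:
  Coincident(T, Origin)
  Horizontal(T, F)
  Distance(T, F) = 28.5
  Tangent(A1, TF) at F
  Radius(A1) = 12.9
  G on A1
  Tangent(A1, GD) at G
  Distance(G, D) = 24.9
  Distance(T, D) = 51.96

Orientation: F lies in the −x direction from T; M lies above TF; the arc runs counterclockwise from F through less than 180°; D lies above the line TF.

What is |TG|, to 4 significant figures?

27.14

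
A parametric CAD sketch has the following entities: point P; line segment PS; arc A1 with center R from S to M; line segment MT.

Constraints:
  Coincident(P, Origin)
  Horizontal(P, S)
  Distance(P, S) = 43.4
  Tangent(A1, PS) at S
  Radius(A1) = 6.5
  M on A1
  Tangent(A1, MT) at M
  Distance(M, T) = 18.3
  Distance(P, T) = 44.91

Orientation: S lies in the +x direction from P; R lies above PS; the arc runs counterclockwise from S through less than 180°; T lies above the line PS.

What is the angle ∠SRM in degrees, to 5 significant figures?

127.73°

Checks: ∠(RS, SP) = 90.00° ✓; |RM| = 6.500 ✓; ∠(RM, MT) = 90.00° ✓; |MT| = 18.30 ✓; |PT| = 44.91 ✓.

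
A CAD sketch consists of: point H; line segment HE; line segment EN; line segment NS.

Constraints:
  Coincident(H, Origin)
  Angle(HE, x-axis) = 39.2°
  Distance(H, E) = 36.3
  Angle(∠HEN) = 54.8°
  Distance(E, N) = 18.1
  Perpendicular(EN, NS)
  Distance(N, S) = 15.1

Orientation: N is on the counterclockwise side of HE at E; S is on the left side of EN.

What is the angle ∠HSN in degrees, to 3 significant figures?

169°

∠HEN = 54.8°, so EN runs at 39.2° + (180° − 54.8°) = 164° from the x-axis; with |EN| = 18.1, N = E + 18.1·(cos 164°, sin 164°) = (10.7, 27.8). EN is perpendicular to NS; with |NS| = 15.1 on the left of EN, S = N + 15.1·(-0.269, -0.963) = (6.64, 13.3). Then cos ∠HSN = SH·SN / (|SH||SN|), giving 169°.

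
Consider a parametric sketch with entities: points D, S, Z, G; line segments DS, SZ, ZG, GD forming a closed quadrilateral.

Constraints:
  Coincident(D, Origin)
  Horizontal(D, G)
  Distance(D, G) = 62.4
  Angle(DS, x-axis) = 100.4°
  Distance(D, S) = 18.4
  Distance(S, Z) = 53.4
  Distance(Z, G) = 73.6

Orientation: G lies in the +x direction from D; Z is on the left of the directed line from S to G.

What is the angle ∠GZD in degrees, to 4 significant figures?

52.07°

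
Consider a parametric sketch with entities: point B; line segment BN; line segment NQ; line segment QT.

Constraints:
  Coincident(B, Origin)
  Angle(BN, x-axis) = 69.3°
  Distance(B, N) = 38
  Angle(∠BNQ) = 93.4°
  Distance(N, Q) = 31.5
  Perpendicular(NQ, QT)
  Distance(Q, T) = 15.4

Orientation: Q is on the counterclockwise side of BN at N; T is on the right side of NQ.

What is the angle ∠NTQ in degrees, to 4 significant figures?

63.95°

∠BNQ = 93.4°, so NQ runs at 69.3° + (180° − 93.4°) = 155.9° from the x-axis; with |NQ| = 31.5, Q = N + 31.5·(cos 155.9°, sin 155.9°) = (-15.32, 48.41). NQ ⟂ QT; with |QT| = 15.4 on the right of NQ, T = Q + 15.4·(0.4083, 0.9128) = (-9.034, 62.47). Then cos ∠NTQ = TN·TQ / (|TN||TQ|), giving 63.95°.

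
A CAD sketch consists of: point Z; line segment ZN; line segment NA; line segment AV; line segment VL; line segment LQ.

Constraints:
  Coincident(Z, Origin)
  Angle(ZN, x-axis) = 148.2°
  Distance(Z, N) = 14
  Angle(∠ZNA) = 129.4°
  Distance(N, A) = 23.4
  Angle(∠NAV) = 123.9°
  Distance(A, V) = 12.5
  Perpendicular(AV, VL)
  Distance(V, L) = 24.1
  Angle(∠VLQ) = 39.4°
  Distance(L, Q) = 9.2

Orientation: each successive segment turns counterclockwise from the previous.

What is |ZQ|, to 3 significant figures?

22.3

AV ⟂ VL, so VL runs at -15.1°; with |VL| = 24.1, L = (-14.0, -18.5). ∠VLQ = 39.4° gives LQ at 125° from the x-axis; with |LQ| = 9.2, Q = (-19.4, -11.0). Then |ZQ| = |Q − Z| = 22.3.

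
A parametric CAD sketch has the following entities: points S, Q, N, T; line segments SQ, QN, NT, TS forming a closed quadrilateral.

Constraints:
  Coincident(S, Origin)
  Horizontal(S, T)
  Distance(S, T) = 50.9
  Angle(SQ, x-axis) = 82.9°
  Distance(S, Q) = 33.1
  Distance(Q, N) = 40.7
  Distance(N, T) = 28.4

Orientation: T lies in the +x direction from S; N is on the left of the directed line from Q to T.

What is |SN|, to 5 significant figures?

52.361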